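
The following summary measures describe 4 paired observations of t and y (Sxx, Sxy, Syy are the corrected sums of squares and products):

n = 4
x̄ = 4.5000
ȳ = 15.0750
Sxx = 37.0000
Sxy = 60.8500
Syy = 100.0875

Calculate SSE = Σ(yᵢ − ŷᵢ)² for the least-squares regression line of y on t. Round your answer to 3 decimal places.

0.014

b = Sxy/Sxx = 60.85/37 = 1.644595
SSE = Syy − b·Sxy = 100.0875 − 1.644595·60.85 = 0.013919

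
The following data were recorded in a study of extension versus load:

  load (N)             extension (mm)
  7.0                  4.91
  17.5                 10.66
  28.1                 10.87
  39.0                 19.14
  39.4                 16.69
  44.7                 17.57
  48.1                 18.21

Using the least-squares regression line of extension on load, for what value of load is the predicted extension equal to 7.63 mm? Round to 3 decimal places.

12.784

n = 7, Σx = 223.8, Σy = 98.05, Σxy = 3591.693, Σx² = 8529.92
Sxx = Σx² − (Σx)²/n = 8529.92 − 7155.205714 = 1374.714286
Sxy = Σxy − (Σx)(Σy)/n = 3591.693 − 3134.798571 = 456.894429
b = Sxy/Sxx = 456.894429/1374.714286 = 0.332356
a = ȳ − b·x̄ = 14.007143 − 0.332356·31.971429 = 3.381249
Set a + b·x = 7.63: x = (7.63 − 3.381249) / 0.332356 = 12.783737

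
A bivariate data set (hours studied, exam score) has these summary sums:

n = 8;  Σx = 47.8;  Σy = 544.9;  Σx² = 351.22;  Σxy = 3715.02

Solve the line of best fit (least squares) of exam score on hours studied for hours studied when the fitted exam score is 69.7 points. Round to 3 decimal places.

6.202

Sxx = Σx² − (Σx)²/n = 351.22 − 285.605 = 65.615
Sxy = Σxy − (Σx)(Σy)/n = 3715.02 − 3255.7775 = 459.2425
b = Sxy/Sxx = 459.2425/65.615 = 6.999047
a = ȳ − b·x̄ = 68.1125 − 6.999047·5.975 = 26.293191
Set a + b·x = 69.7: x = (69.7 − 26.293191) / 6.999047 = 6.201817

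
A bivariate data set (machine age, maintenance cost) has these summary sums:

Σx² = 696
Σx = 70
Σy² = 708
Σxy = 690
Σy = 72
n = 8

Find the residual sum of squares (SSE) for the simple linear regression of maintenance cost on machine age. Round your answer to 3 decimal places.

Sxx = Σx² − (Σx)²/n = 696 − 612.5 = 83.5
Sxy = Σxy − (Σx)(Σy)/n = 690 − 630 = 60
Syy = Σy² − (Σy)²/n = 708 − 648 = 60
b = Sxy/Sxx = 60/83.5 = 0.718563
SSE = Syy − b·Sxy = 60 − 0.718563·60 = 16.886228

16.886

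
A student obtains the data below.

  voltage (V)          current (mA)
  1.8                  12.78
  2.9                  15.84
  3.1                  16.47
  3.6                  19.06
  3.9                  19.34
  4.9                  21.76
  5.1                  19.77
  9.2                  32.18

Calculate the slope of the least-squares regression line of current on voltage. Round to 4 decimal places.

2.5382

n = 8, Σx = 34.5, Σy = 157.2, Σxy = 767.546, Σx² = 184.09
Sxx = Σx² − (Σx)²/n = 184.09 − 148.78125 = 35.30875
Sxy = Σxy − (Σx)(Σy)/n = 767.546 − 677.925 = 89.621
b = Sxy/Sxx = 89.621/35.30875 = 2.538209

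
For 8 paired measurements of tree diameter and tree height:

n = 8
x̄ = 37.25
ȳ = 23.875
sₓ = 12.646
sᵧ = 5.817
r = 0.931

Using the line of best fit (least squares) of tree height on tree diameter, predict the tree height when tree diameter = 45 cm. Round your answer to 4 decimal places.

27.1939

b = r · sᵧ/sₓ = 0.931 · 5.817/12.646 = 0.428248
a = ȳ − b·x̄ = 23.875 − 0.428248·37.25 = 7.922754
ŷ(45) = a + b·45 = 7.922754 + 0.428248·45 = 27.193924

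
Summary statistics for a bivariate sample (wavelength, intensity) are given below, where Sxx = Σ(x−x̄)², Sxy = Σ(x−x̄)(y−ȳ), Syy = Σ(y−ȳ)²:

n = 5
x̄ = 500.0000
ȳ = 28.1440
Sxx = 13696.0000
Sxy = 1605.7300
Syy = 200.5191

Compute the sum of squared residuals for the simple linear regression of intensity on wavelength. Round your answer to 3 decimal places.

12.262

b = Sxy/Sxx = 1605.73/13696 = 0.117241
SSE = Syy − b·Sxy = 200.5191 − 0.117241·1605.73 = 12.262030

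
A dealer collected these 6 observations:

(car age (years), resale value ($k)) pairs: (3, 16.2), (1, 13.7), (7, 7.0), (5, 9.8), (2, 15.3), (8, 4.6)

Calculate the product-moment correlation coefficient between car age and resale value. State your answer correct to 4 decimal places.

-0.9210

n = 6, Σx = 26, Σy = 66.6, Σxy = 227.7, Σx² = 152, Σy² = 850.42
Sxx = Σx² − (Σx)²/n = 152 − 112.666667 = 39.333333
Sxy = Σxy − (Σx)(Σy)/n = 227.7 − 288.6 = -60.9
Syy = Σy² − (Σy)²/n = 850.42 − 739.26 = 111.16
r = Sxy/√(Sxx·Syy) = -60.9/√(4372.293333) = -60.9/66.123319 = -0.921006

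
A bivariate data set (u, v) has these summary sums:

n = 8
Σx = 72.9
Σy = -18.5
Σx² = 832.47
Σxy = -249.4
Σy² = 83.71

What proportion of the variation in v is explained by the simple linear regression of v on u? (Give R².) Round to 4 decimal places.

Sxx = Σx² − (Σx)²/n = 832.47 − 664.30125 = 168.16875
Sxy = Σxy − (Σx)(Σy)/n = -249.4 − (-168.58125) = -80.81875
Syy = Σy² − (Σy)²/n = 83.71 − 42.78125 = 40.92875
R² = Sxy²/(Sxx·Syy) = (-80.81875)²/(168.16875·40.92875) = 0.948966

0.9490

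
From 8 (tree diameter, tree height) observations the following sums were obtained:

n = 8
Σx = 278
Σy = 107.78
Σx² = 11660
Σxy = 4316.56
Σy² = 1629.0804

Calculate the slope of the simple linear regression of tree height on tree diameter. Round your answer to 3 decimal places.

Sxx = Σx² − (Σx)²/n = 11660 − 9660.5 = 1999.5
Sxy = Σxy − (Σx)(Σy)/n = 4316.56 − 3745.355 = 571.205
b = Sxy/Sxx = 571.205/1999.5 = 0.285674

0.286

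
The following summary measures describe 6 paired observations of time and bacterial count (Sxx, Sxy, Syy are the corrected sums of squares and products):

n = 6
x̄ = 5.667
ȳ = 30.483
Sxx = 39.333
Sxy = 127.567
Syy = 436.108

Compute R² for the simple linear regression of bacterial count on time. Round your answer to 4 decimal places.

0.9487

R² = Sxy²/(Sxx·Syy) = (127.567)²/(39.333·436.108) = 0.948693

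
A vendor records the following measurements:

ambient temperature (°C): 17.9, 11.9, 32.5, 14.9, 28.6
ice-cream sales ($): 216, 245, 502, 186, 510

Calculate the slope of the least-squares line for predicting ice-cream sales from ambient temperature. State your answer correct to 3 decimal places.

16.744

n = 5, Σx = 105.8, Σy = 1659, Σxy = 40454.3, Σx² = 2558.24
Sxx = Σx² − (Σx)²/n = 2558.24 − 2238.728 = 319.512
Sxy = Σxy − (Σx)(Σy)/n = 40454.3 − 35104.44 = 5349.86
b = Sxy/Sxx = 5349.86/319.512 = 16.743847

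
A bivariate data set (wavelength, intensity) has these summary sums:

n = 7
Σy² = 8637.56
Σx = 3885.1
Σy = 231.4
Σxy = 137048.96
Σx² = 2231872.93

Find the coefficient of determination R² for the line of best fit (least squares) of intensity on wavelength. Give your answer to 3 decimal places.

Sxx = Σx² − (Σx)²/n = 2231872.93 − 2156286.001429 = 75586.928571
Sxy = Σxy − (Σx)(Σy)/n = 137048.96 − 128430.305714 = 8618.654286
Syy = Σy² − (Σy)²/n = 8637.56 − 7649.422857 = 988.137143
R² = Sxy²/(Sxx·Syy) = (8618.654286)²/(75586.928571·988.137143) = 0.994523

0.995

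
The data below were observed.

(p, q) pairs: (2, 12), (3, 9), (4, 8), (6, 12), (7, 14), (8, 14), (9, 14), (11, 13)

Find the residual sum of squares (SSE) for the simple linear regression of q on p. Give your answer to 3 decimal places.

n = 8, Σx = 50, Σy = 96, Σxy = 634, Σx² = 380, Σy² = 1190
Sxx = Σx² − (Σx)²/n = 380 − 312.5 = 67.5
Sxy = Σxy − (Σx)(Σy)/n = 634 − 600 = 34
Syy = Σy² − (Σy)²/n = 1190 − 1152 = 38
b = Sxy/Sxx = 34/67.5 = 0.503704
SSE = Syy − b·Sxy = 38 − 0.503704·34 = 20.874074

20.874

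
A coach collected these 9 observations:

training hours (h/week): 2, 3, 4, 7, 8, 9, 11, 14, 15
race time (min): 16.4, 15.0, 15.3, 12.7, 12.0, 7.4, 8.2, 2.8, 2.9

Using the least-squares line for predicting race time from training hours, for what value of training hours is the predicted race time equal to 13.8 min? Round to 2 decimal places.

4.90

n = 9, Σx = 73, Σy = 92.7, Σxy = 563.4, Σx² = 765
Sxx = Σx² − (Σx)²/n = 765 − 592.111111 = 172.888889
Sxy = Σxy − (Σx)(Σy)/n = 563.4 − 751.9 = -188.5
b = Sxy/Sxx = -188.5/172.888889 = -1.090296
a = ȳ − b·x̄ = 10.3 − (-1.090296)·8.111111 = 19.143509
Set a + b·x = 13.8: x = (13.8 − 19.143509) / (-1.090296) = 4.900973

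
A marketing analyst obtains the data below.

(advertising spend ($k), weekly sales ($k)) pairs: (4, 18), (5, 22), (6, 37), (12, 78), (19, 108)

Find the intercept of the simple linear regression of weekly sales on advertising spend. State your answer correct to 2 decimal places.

-3.74

n = 5, Σx = 46, Σy = 263, Σxy = 3392, Σx² = 582
Sxx = Σx² − (Σx)²/n = 582 − 423.2 = 158.8
Sxy = Σxy − (Σx)(Σy)/n = 3392 − 2419.6 = 972.4
b = Sxy/Sxx = 972.4/158.8 = 6.123426
a = ȳ − b·x̄ = 52.6 − 6.123426·9.2 = -3.735516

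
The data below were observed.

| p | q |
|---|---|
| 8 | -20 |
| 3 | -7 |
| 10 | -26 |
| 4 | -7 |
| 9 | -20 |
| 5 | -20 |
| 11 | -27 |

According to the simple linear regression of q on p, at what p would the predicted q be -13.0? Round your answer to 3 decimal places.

n = 7, Σx = 50, Σy = -127, Σxy = -1046, Σx² = 416
Sxx = Σx² − (Σx)²/n = 416 − 357.142857 = 58.857143
Sxy = Σxy − (Σx)(Σy)/n = -1046 − (-907.142857) = -138.857143
b = Sxy/Sxx = -138.857143/58.857143 = -2.359223
a = ȳ − b·x̄ = -18.142857 − (-2.359223)·7.142857 = -1.291262
Set a + b·x = -13.0: x = (-13.0 − (-1.291262)) / (-2.359223) = 4.962963

4.963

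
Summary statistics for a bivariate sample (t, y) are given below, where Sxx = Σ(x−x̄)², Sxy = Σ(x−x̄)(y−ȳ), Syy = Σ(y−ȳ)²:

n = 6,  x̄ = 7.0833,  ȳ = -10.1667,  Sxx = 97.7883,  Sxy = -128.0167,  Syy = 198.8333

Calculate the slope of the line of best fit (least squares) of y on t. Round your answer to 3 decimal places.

b = Sxy/Sxx = -128.0167/97.7883 = -1.309121

-1.309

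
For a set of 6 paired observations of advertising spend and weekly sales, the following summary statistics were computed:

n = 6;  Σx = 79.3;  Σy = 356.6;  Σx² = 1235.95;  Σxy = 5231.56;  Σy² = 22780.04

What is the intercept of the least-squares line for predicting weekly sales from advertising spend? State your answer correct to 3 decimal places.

Sxx = Σx² − (Σx)²/n = 1235.95 − 1048.081667 = 187.868333
Sxy = Σxy − (Σx)(Σy)/n = 5231.56 − 4713.063333 = 518.496667
b = Sxy/Sxx = 518.496667/187.868333 = 2.759894
a = ȳ − b·x̄ = 59.433333 − 2.759894·13.216667 = 22.956736

22.957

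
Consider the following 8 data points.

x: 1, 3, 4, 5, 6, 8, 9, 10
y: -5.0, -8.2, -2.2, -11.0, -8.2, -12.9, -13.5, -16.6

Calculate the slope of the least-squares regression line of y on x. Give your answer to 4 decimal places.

n = 8, Σx = 46, Σy = -77.6, Σxy = -533.3, Σx² = 332
Sxx = Σx² − (Σx)²/n = 332 − 264.5 = 67.5
Sxy = Σxy − (Σx)(Σy)/n = -533.3 − (-446.2) = -87.1
b = Sxy/Sxx = -87.1/67.5 = -1.290370

-1.2904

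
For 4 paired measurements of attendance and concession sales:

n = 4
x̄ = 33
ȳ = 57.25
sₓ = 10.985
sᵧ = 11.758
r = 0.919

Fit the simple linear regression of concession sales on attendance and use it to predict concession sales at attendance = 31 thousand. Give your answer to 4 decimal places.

b = r · sᵧ/sₓ = 0.919 · 11.758/10.985 = 0.983669
a = ȳ − b·x̄ = 57.25 − 0.983669·33 = 24.788929
ŷ(31) = a + b·31 = 24.788929 + 0.983669·31 = 55.282662

55.2827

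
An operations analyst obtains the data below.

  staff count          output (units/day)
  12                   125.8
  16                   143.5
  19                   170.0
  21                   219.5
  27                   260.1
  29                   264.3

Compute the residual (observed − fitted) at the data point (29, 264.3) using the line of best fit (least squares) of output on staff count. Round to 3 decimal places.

n = 6, Σx = 124, Σy = 1183.2, Σxy = 26332.5, Σx² = 2772
Sxx = Σx² − (Σx)²/n = 2772 − 2562.666667 = 209.333333
Sxy = Σxy − (Σx)(Σy)/n = 26332.5 − 24452.8 = 1879.7
b = Sxy/Sxx = 1879.7/209.333333 = 8.979459
a = ȳ − b·x̄ = 197.2 − 8.979459·20.666667 = 11.624522
ŷ(29) = 11.624522 + 8.979459·29 = 272.028822
residual = y − ŷ = 264.3 − 272.028822 = -7.728822

-7.729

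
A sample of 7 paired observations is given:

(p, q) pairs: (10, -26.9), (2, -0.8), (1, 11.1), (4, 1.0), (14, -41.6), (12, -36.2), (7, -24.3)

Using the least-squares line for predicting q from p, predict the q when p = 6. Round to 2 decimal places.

n = 7, Σx = 50, Σy = -117.7, Σxy = -1442.4, Σx² = 510
Sxx = Σx² − (Σx)²/n = 510 − 357.142857 = 152.857143
Sxy = Σxy − (Σx)(Σy)/n = -1442.4 − (-840.714286) = -601.685714
b = Sxy/Sxx = -601.685714/152.857143 = -3.936262
a = ȳ − b·x̄ = -16.814286 − (-3.936262)·7.142857 = 11.301869
ŷ(6) = a + b·6 = 11.301869 + (-3.936262)·6 = -12.315701

-12.32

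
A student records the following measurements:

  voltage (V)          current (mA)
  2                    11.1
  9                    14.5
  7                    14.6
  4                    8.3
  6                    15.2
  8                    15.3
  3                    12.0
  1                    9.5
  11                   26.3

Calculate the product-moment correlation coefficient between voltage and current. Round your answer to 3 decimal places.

0.829

n = 9, Σx = 51, Σy = 126.8, Σxy = 836.5, Σx² = 381, Σy² = 2006.58
Sxx = Σx² − (Σx)²/n = 381 − 289 = 92
Sxy = Σxy − (Σx)(Σy)/n = 836.5 − 718.533333 = 117.966667
Syy = Σy² − (Σy)²/n = 2006.58 − 1786.471111 = 220.108889
r = Sxy/√(Sxx·Syy) = 117.966667/√(20250.017778) = 117.966667/142.302557 = 0.828985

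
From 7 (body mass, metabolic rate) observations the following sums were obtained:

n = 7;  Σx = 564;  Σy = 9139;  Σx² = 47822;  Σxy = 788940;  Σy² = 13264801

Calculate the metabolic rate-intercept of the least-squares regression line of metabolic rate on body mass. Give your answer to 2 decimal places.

Sxx = Σx² − (Σx)²/n = 47822 − 45442.285714 = 2379.714286
Sxy = Σxy − (Σx)(Σy)/n = 788940 − 736342.285714 = 52597.714286
b = Sxy/Sxx = 52597.714286/2379.714286 = 22.102533
a = ȳ − b·x̄ = 1305.571429 − 22.102533·80.571429 = -475.261256

-475.26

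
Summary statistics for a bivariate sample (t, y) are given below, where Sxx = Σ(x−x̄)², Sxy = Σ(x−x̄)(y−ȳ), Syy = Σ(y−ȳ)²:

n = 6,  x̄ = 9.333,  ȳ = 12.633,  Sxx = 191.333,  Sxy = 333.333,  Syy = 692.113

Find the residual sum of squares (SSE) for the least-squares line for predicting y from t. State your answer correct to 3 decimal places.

b = Sxy/Sxx = 333.333/191.333 = 1.742162
SSE = Syy − b·Sxy = 692.113 − 1.742162·333.333 = 111.393057

111.393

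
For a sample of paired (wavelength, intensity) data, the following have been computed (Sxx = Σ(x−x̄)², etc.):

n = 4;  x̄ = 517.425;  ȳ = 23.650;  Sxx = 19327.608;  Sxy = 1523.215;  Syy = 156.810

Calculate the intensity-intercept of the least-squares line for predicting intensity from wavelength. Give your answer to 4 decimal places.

b = Sxy/Sxx = 1523.215/19327.608 = 0.078810
a = ȳ − b·x̄ = 23.65 − 0.078810·517.425 = -17.128431

-17.1284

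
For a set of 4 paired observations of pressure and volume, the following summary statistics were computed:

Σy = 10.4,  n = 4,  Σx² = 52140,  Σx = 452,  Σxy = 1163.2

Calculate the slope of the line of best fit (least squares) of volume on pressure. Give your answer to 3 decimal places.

-0.011

Sxx = Σx² − (Σx)²/n = 52140 − 51076 = 1064
Sxy = Σxy − (Σx)(Σy)/n = 1163.2 − 1175.2 = -12
b = Sxy/Sxx = -12/1064 = -0.011278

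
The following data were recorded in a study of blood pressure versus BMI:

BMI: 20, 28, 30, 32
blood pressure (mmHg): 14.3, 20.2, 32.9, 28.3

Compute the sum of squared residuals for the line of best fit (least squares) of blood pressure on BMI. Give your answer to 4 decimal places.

53.8581

n = 4, Σx = 110, Σy = 95.7, Σxy = 2744.2, Σx² = 3108, Σy² = 2495.83
Sxx = Σx² − (Σx)²/n = 3108 − 3025 = 83
Sxy = Σxy − (Σx)(Σy)/n = 2744.2 − 2631.75 = 112.45
Syy = Σy² − (Σy)²/n = 2495.83 − 2289.6225 = 206.2075
b = Sxy/Sxx = 112.45/83 = 1.354819
SSE = Syy − b·Sxy = 206.2075 − 1.354819·112.45 = 53.858072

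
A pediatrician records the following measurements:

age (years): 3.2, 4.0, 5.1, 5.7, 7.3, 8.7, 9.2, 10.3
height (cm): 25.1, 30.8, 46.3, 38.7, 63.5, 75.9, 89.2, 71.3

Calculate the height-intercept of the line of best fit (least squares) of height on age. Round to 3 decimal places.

n = 8, Σx = 53.5, Σy = 440.8, Σxy = 3339.15, Σx² = 404.45
Sxx = Σx² − (Σx)²/n = 404.45 − 357.78125 = 46.66875
Sxy = Σxy − (Σx)(Σy)/n = 3339.15 − 2947.85 = 391.3
b = Sxy/Sxx = 391.3/46.66875 = 8.384626
a = ȳ − b·x̄ = 55.1 − 8.384626·6.6875 = -0.972184

-0.972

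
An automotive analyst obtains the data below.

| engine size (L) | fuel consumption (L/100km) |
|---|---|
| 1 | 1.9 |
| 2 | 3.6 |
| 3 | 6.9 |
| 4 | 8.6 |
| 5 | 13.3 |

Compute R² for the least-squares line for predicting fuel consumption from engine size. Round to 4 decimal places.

0.9693

n = 5, Σx = 15, Σy = 34.3, Σxy = 130.7, Σx² = 55, Σy² = 315.03
Sxx = Σx² − (Σx)²/n = 55 − 45 = 10
Sxy = Σxy − (Σx)(Σy)/n = 130.7 − 102.9 = 27.8
Syy = Σy² − (Σy)²/n = 315.03 − 235.298 = 79.732
R² = Sxy²/(Sxx·Syy) = (27.8)²/(10·79.732) = 0.969297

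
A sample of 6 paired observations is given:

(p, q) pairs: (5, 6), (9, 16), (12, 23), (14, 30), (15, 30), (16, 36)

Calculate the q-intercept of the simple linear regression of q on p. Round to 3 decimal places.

-7.503

n = 6, Σx = 71, Σy = 141, Σxy = 1896, Σx² = 927
Sxx = Σx² − (Σx)²/n = 927 − 840.166667 = 86.833333
Sxy = Σxy − (Σx)(Σy)/n = 1896 − 1668.5 = 227.5
b = Sxy/Sxx = 227.5/86.833333 = 2.619962
a = ȳ − b·x̄ = 23.5 − 2.619962·11.833333 = -7.502879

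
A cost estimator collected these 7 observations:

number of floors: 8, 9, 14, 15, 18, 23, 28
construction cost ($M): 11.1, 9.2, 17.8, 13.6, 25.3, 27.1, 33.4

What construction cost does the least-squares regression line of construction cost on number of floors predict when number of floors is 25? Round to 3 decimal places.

n = 7, Σx = 115, Σy = 137.5, Σxy = 2638.7, Σx² = 2203
Sxx = Σx² − (Σx)²/n = 2203 − 1889.285714 = 313.714286
Sxy = Σxy − (Σx)(Σy)/n = 2638.7 − 2258.928571 = 379.771429
b = Sxy/Sxx = 379.771429/313.714286 = 1.210565
a = ȳ − b·x̄ = 19.642857 − 1.210565·16.428571 = -0.244991
ŷ(25) = a + b·25 = -0.244991 + 1.210565·25 = 30.019126

30.019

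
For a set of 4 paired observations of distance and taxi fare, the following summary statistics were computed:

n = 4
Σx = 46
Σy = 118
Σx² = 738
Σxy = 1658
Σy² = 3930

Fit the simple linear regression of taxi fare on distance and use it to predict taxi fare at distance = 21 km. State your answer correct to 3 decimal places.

Sxx = Σx² − (Σx)²/n = 738 − 529 = 209
Sxy = Σxy − (Σx)(Σy)/n = 1658 − 1357 = 301
b = Sxy/Sxx = 301/209 = 1.440191
a = ȳ − b·x̄ = 29.5 − 1.440191·11.5 = 12.937799
ŷ(21) = a + b·21 = 12.937799 + 1.440191·21 = 43.181818

43.182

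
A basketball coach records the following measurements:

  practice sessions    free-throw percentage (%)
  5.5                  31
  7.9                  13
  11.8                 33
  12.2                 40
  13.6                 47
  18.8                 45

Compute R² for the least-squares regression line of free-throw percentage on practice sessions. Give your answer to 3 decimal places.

0.505

n = 6, Σx = 69.8, Σy = 209, Σxy = 2635.8, Σx² = 919.14, Σy² = 8053
Sxx = Σx² − (Σx)²/n = 919.14 − 812.006667 = 107.133333
Sxy = Σxy − (Σx)(Σy)/n = 2635.8 − 2431.366667 = 204.433333
Syy = Σy² − (Σy)²/n = 8053 − 7280.166667 = 772.833333
R² = Sxy²/(Sxx·Syy) = (204.433333)²/(107.133333·772.833333) = 0.504769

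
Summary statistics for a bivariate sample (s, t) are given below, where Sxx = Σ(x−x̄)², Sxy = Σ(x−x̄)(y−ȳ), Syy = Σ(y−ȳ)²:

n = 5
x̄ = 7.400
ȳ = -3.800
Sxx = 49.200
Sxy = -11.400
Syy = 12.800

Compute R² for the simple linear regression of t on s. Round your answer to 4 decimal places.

R² = Sxy²/(Sxx·Syy) = (-11.4)²/(49.2·12.8) = 0.206364

0.2064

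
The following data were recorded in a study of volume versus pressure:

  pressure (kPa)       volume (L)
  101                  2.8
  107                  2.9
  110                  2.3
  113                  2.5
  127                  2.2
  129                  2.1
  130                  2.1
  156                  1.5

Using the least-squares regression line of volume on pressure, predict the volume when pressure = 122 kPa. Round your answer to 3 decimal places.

n = 8, Σx = 973, Σy = 18.4, Σxy = 2185.9, Σx² = 120525
Sxx = Σx² − (Σx)²/n = 120525 − 118341.125 = 2183.875
Sxy = Σxy − (Σx)(Σy)/n = 2185.9 − 2237.9 = -52
b = Sxy/Sxx = -52/2183.875 = -0.023811
a = ȳ − b·x̄ = 2.3 − (-0.023811)·121.625 = 5.195999
ŷ(122) = a + b·122 = 5.195999 + (-0.023811)·122 = 2.291071

2.291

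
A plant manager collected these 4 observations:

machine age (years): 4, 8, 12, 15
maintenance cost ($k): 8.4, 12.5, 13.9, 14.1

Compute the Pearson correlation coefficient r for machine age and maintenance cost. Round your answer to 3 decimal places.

n = 4, Σx = 39, Σy = 48.9, Σxy = 511.9, Σx² = 449, Σy² = 618.83
Sxx = Σx² − (Σx)²/n = 449 − 380.25 = 68.75
Sxy = Σxy − (Σx)(Σy)/n = 511.9 − 476.775 = 35.125
Syy = Σy² − (Σy)²/n = 618.83 − 597.8025 = 21.0275
r = Sxy/√(Sxx·Syy) = 35.125/√(1445.640625) = 35.125/38.021581 = 0.923817

0.924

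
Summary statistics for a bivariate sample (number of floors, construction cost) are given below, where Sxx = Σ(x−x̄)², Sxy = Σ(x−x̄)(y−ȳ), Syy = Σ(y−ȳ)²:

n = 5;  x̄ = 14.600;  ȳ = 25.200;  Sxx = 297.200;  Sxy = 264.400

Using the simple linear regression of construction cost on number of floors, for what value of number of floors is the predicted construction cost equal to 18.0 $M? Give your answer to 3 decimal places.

b = Sxy/Sxx = 264.4/297.2 = 0.889637
a = ȳ − b·x̄ = 25.2 − 0.889637·14.6 = 12.211306
Set a + b·x = 18.0: x = (18.0 − 12.211306) / 0.889637 = 6.506808

6.507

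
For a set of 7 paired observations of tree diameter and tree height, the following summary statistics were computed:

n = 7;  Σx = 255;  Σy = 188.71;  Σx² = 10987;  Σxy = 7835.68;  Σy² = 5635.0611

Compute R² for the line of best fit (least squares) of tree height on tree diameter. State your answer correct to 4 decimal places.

0.9937

Sxx = Σx² − (Σx)²/n = 10987 − 9289.285714 = 1697.714286
Sxy = Σxy − (Σx)(Σy)/n = 7835.68 − 6874.435714 = 961.244286
Syy = Σy² − (Σy)²/n = 5635.0611 − 5087.352014 = 547.709086
R² = Sxy²/(Sxx·Syy) = (961.244286)²/(1697.714286·547.709086) = 0.993695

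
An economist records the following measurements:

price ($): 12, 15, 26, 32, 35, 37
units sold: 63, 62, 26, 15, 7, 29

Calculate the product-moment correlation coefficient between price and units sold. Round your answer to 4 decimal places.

n = 6, Σx = 157, Σy = 202, Σxy = 4160, Σx² = 4663, Σy² = 9604
Sxx = Σx² − (Σx)²/n = 4663 − 4108.166667 = 554.833333
Sxy = Σxy − (Σx)(Σy)/n = 4160 − 5285.666667 = -1125.666667
Syy = Σy² − (Σy)²/n = 9604 − 6800.666667 = 2803.333333
r = Sxy/√(Sxx·Syy) = -1125.666667/√(1555382.777778) = -1125.666667/1247.149862 = -0.902591

-0.9026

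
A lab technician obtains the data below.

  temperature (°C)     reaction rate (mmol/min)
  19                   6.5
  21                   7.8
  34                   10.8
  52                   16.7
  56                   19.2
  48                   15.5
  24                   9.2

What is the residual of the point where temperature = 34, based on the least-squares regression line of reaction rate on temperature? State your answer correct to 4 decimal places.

n = 7, Σx = 254, Σy = 85.7, Σxy = 3562.9, Σx² = 10678
Sxx = Σx² − (Σx)²/n = 10678 − 9216.571429 = 1461.428571
Sxy = Σxy − (Σx)(Σy)/n = 3562.9 − 3109.685714 = 453.214286
b = Sxy/Sxx = 453.214286/1461.428571 = 0.310117
a = ȳ − b·x̄ = 12.242857 − 0.310117·36.285714 = 0.990029
ŷ(34) = 0.990029 + 0.310117·34 = 11.534018
residual = y − ŷ = 10.8 − 11.534018 = -0.734018

-0.7340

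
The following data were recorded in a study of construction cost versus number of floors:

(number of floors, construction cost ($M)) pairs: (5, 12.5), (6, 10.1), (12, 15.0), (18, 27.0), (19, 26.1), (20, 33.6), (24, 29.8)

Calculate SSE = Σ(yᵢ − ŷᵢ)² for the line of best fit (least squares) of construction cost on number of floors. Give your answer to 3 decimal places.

n = 7, Σx = 104, Σy = 154.1, Σxy = 2672.2, Σx² = 1866, Σy² = 3910.47
Sxx = Σx² − (Σx)²/n = 1866 − 1545.142857 = 320.857143
Sxy = Σxy − (Σx)(Σy)/n = 2672.2 − 2289.485714 = 382.714286
Syy = Σy² − (Σy)²/n = 3910.47 − 3392.401429 = 518.068571
b = Sxy/Sxx = 382.714286/320.857143 = 1.192787
SSE = Syy − b·Sxy = 518.068571 − 1.192787·382.714286 = 61.571879

61.572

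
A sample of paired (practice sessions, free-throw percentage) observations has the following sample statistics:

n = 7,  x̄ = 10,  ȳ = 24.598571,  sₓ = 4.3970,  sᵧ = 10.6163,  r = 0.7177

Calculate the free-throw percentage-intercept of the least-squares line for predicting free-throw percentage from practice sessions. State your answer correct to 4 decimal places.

7.2701

b = r · sᵧ/sₓ = 0.7177 · 10.6163/4.397 = 1.732845
a = ȳ − b·x̄ = 24.598571 − 1.732845·10 = 7.270123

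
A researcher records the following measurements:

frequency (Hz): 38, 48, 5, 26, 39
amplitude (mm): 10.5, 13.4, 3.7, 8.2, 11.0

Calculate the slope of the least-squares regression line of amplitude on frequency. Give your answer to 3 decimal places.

0.220

n = 5, Σx = 156, Σy = 46.8, Σxy = 1702.9, Σx² = 5970
Sxx = Σx² − (Σx)²/n = 5970 − 4867.2 = 1102.8
Sxy = Σxy − (Σx)(Σy)/n = 1702.9 − 1460.16 = 242.74
b = Sxy/Sxx = 242.74/1102.8 = 0.220112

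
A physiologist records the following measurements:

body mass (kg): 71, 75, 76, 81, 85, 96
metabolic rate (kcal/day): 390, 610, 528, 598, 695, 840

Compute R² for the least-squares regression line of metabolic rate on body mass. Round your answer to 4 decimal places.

0.8845

n = 6, Σx = 484, Σy = 3661, Σxy = 301721, Σx² = 39444, Σy² = 2349213
Sxx = Σx² − (Σx)²/n = 39444 − 39042.666667 = 401.333333
Sxy = Σxy − (Σx)(Σy)/n = 301721 − 295320.666667 = 6400.333333
Syy = Σy² − (Σy)²/n = 2349213 − 2233820.166667 = 115392.833333
R² = Sxy²/(Sxx·Syy) = (6400.333333)²/(401.333333·115392.833333) = 0.884547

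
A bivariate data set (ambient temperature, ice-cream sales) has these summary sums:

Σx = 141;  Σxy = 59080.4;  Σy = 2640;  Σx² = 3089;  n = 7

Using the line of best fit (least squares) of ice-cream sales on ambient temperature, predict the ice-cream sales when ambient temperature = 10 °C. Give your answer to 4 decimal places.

136.5394

Sxx = Σx² − (Σx)²/n = 3089 − 2840.142857 = 248.857143
Sxy = Σxy − (Σx)(Σy)/n = 59080.4 − 53177.142857 = 5903.257143
b = Sxy/Sxx = 5903.257143/248.857143 = 23.721470
a = ȳ − b·x̄ = 377.142857 − 23.721470·20.142857 = -100.675316
ŷ(10) = a + b·10 = -100.675316 + 23.721470·10 = 136.539380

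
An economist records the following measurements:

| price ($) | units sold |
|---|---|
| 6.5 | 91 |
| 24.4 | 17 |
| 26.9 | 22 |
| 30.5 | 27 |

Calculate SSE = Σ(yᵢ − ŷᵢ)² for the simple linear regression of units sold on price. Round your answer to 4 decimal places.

435.0396

n = 4, Σx = 88.3, Σy = 157, Σxy = 2421.6, Σx² = 2291.47, Σy² = 9783
Sxx = Σx² − (Σx)²/n = 2291.47 − 1949.2225 = 342.2475
Sxy = Σxy − (Σx)(Σy)/n = 2421.6 − 3465.775 = -1044.175
Syy = Σy² − (Σy)²/n = 9783 − 6162.25 = 3620.75
b = Sxy/Sxx = -1044.175/342.2475 = -3.050935
SSE = Syy − b·Sxy = 3620.75 − (-3.050935)·(-1044.175) = 435.039569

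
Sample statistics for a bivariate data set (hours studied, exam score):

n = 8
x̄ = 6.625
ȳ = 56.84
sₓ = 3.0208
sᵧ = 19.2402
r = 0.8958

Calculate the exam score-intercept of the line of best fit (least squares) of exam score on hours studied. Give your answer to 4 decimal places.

b = r · sᵧ/sₓ = 0.8958 · 19.2402/3.0208 = 5.705565
a = ȳ − b·x̄ = 56.84 − 5.705565·6.625 = 19.040631

19.0406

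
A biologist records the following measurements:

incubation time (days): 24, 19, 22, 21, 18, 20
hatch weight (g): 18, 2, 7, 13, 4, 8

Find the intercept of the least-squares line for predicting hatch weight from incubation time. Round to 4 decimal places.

-39.4571

n = 6, Σx = 124, Σy = 52, Σxy = 1129, Σx² = 2586
Sxx = Σx² − (Σx)²/n = 2586 − 2562.666667 = 23.333333
Sxy = Σxy − (Σx)(Σy)/n = 1129 − 1074.666667 = 54.333333
b = Sxy/Sxx = 54.333333/23.333333 = 2.328571
a = ȳ − b·x̄ = 8.666667 − 2.328571·20.666667 = -39.457143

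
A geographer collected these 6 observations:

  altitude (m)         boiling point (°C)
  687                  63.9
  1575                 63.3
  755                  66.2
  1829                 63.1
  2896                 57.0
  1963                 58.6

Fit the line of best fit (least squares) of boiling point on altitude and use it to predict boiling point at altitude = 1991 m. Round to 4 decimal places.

60.6169

n = 6, Σx = 9705, Σy = 372.1, Σxy = 589091.5, Σx² = 19108045
Sxx = Σx² − (Σx)²/n = 19108045 − 15697837.5 = 3410207.5
Sxy = Σxy − (Σx)(Σy)/n = 589091.5 − 601871.75 = -12780.25
b = Sxy/Sxx = -12780.25/3410207.5 = -0.003748
a = ȳ − b·x̄ = 62.016667 − (-0.003748)·1617.5 = 68.078484
ŷ(1991) = a + b·1991 = 68.078484 + (-0.003748)·1991 = 60.616921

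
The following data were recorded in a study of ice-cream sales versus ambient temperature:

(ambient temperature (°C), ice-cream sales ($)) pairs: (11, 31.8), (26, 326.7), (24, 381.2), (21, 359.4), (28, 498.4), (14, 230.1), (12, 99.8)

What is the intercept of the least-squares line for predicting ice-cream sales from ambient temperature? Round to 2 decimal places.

n = 7, Σx = 136, Σy = 1927.4, Σxy = 43914.4, Σx² = 2938
Sxx = Σx² − (Σx)²/n = 2938 − 2642.285714 = 295.714286
Sxy = Σxy − (Σx)(Σy)/n = 43914.4 − 37446.628571 = 6467.771429
b = Sxy/Sxx = 6467.771429/295.714286 = 21.871691
a = ȳ − b·x̄ = 275.342857 − 21.871691·19.428571 = -149.592850

-149.59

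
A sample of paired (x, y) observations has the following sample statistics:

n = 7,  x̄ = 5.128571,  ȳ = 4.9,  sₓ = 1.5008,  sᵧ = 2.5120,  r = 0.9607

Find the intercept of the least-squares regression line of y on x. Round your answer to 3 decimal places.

b = r · sᵧ/sₓ = 0.9607 · 2.512/1.5008 = 1.607995
a = ȳ − b·x̄ = 4.9 − 1.607995·5.128571 = -3.346715

-3.347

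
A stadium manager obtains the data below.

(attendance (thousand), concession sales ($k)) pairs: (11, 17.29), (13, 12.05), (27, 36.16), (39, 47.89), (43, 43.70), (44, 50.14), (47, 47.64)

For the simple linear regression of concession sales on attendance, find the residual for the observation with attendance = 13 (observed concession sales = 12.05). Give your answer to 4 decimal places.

-5.4522

n = 7, Σx = 224, Σy = 254.87, Σxy = 9515.21, Σx² = 8534
Sxx = Σx² − (Σx)²/n = 8534 − 7168 = 1366
Sxy = Σxy − (Σx)(Σy)/n = 9515.21 − 8155.84 = 1359.37
b = Sxy/Sxx = 1359.37/1366 = 0.995146
a = ȳ − b·x̄ = 36.41 − 0.995146·32 = 4.565315
ŷ(13) = 4.565315 + 0.995146·13 = 17.502218
residual = y − ŷ = 12.05 − 17.502218 = -5.452218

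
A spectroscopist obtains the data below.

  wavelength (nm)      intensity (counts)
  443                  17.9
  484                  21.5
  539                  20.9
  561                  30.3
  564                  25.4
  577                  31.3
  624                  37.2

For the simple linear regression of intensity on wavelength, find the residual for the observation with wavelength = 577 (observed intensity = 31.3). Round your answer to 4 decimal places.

n = 7, Σx = 3792, Σy = 184.5, Σxy = 102197.6, Σx² = 2076148
Sxx = Σx² − (Σx)²/n = 2076148 − 2054180.571429 = 21967.428571
Sxy = Σxy − (Σx)(Σy)/n = 102197.6 − 99946.285714 = 2251.314286
b = Sxy/Sxx = 2251.314286/21967.428571 = 0.102484
a = ȳ − b·x̄ = 26.357143 − 0.102484·541.714286 = -29.160011
ŷ(577) = -29.160011 + 0.102484·577 = 29.973371
residual = y − ŷ = 31.3 − 29.973371 = 1.326629

1.3266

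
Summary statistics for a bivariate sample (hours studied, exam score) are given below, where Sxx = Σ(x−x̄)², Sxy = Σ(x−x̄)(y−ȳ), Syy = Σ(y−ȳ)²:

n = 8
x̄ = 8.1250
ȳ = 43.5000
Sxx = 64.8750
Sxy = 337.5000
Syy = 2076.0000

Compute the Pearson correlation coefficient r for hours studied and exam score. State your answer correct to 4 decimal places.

0.9196

r = Sxy/√(Sxx·Syy) = 337.5/√(134680.5) = 337.5/366.988419 = 0.919648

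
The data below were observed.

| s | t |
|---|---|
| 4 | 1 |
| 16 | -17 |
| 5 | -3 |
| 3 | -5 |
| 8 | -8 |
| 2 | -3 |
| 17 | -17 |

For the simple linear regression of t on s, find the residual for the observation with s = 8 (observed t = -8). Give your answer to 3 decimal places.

-0.418

n = 7, Σx = 55, Σy = -52, Σxy = -657, Σx² = 663
Sxx = Σx² − (Σx)²/n = 663 − 432.142857 = 230.857143
Sxy = Σxy − (Σx)(Σy)/n = -657 − (-408.571429) = -248.428571
b = Sxy/Sxx = -248.428571/230.857143 = -1.076114
a = ȳ − b·x̄ = -7.428571 − (-1.076114)·7.857143 = 1.026609
ŷ(8) = 1.026609 + (-1.076114)·8 = -7.582302
residual = y − ŷ = -8 − (-7.582302) = -0.417698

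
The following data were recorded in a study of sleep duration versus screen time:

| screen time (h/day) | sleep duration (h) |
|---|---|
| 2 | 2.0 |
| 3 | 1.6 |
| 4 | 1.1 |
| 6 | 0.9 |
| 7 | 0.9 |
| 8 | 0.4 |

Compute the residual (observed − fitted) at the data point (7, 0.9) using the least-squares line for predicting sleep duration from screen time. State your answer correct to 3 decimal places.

n = 6, Σx = 30, Σy = 6.9, Σxy = 28.1, Σx² = 178
Sxx = Σx² − (Σx)²/n = 178 − 150 = 28
Sxy = Σxy − (Σx)(Σy)/n = 28.1 − 34.5 = -6.4
b = Sxy/Sxx = -6.4/28 = -0.228571
a = ȳ − b·x̄ = 1.15 − (-0.228571)·5 = 2.292857
ŷ(7) = 2.292857 + (-0.228571)·7 = 0.692857
residual = y − ŷ = 0.9 − 0.692857 = 0.207143

0.207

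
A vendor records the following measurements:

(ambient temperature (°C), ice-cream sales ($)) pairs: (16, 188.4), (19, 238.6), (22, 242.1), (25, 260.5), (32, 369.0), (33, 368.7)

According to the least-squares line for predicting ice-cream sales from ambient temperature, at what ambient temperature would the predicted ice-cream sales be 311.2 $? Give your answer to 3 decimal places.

27.649

n = 6, Σx = 147, Σy = 1667.3, Σxy = 43361.6, Σx² = 3839
Sxx = Σx² − (Σx)²/n = 3839 − 3601.5 = 237.5
Sxy = Σxy − (Σx)(Σy)/n = 43361.6 − 40848.85 = 2512.75
b = Sxy/Sxx = 2512.75/237.5 = 10.58
a = ȳ − b·x̄ = 277.883333 − 10.58·24.5 = 18.673333
Set a + b·x = 311.2: x = (311.2 − 18.673333) / 10.58 = 27.649023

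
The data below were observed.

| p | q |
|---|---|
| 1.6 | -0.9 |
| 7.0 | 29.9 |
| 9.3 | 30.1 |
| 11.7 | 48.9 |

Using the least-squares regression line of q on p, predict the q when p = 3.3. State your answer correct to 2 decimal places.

n = 4, Σx = 29.6, Σy = 108, Σxy = 1059.92, Σx² = 274.94
Sxx = Σx² − (Σx)²/n = 274.94 − 219.04 = 55.9
Sxy = Σxy − (Σx)(Σy)/n = 1059.92 − 799.2 = 260.72
b = Sxy/Sxx = 260.72/55.9 = 4.664043
a = ȳ − b·x̄ = 27 − 4.664043·7.4 = -7.513918
ŷ(3.3) = a + b·3.3 = -7.513918 + 4.664043·3.3 = 7.877424

7.88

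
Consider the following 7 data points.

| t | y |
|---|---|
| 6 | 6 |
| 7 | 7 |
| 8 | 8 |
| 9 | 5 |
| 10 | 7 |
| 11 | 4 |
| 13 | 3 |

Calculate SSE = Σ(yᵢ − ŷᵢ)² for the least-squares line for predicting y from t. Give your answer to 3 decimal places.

n = 7, Σx = 64, Σy = 40, Σxy = 347, Σx² = 620, Σy² = 248
Sxx = Σx² − (Σx)²/n = 620 − 585.142857 = 34.857143
Sxy = Σxy − (Σx)(Σy)/n = 347 − 365.714286 = -18.714286
Syy = Σy² − (Σy)²/n = 248 − 228.571429 = 19.428571
b = Sxy/Sxx = -18.714286/34.857143 = -0.536885
SSE = Syy − b·Sxy = 19.428571 − (-0.536885)·(-18.714286) = 9.381148

9.381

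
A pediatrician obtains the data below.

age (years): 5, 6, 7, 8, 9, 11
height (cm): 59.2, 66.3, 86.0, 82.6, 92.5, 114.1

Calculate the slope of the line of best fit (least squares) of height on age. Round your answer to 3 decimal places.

n = 6, Σx = 46, Σy = 500.7, Σxy = 4044.2, Σx² = 376
Sxx = Σx² − (Σx)²/n = 376 − 352.666667 = 23.333333
Sxy = Σxy − (Σx)(Σy)/n = 4044.2 − 3838.7 = 205.5
b = Sxy/Sxx = 205.5/23.333333 = 8.807143

8.807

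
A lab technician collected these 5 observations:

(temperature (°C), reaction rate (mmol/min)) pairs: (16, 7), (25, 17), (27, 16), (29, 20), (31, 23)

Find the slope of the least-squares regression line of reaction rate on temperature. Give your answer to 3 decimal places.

n = 5, Σx = 128, Σy = 83, Σxy = 2262, Σx² = 3412
Sxx = Σx² − (Σx)²/n = 3412 − 3276.8 = 135.2
Sxy = Σxy − (Σx)(Σy)/n = 2262 − 2124.8 = 137.2
b = Sxy/Sxx = 137.2/135.2 = 1.014793

1.015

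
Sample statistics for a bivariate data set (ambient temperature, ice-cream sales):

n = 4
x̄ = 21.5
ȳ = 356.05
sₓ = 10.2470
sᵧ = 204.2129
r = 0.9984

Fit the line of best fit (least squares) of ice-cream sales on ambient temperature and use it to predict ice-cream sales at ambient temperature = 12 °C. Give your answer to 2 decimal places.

b = r · sᵧ/sₓ = 0.9984 · 204.2129/10.247 = 19.897156
a = ȳ − b·x̄ = 356.05 − 19.897156·21.5 = -71.738858
ŷ(12) = a + b·12 = -71.738858 + 19.897156·12 = 167.027016

167.03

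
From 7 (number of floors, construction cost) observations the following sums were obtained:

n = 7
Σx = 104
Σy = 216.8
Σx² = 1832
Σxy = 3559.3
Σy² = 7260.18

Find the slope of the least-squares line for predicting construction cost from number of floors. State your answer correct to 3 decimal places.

1.179

Sxx = Σx² − (Σx)²/n = 1832 − 1545.142857 = 286.857143
Sxy = Σxy − (Σx)(Σy)/n = 3559.3 − 3221.028571 = 338.271429
b = Sxy/Sxx = 338.271429/286.857143 = 1.179233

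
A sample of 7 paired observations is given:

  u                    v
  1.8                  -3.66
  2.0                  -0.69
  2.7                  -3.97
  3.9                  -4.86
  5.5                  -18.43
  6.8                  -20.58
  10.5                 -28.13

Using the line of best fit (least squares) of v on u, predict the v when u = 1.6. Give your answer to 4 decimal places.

-1.1768

n = 7, Σx = 33.2, Σy = -80.32, Σxy = -574.315, Σx² = 216.48
Sxx = Σx² − (Σx)²/n = 216.48 − 157.462857 = 59.017143
Sxy = Σxy − (Σx)(Σy)/n = -574.315 − (-380.946286) = -193.368714
b = Sxy/Sxx = -193.368714/59.017143 = -3.276484
a = ȳ − b·x̄ = -11.474286 − (-3.276484)·4.742857 = 4.065609
ŷ(1.6) = a + b·1.6 = 4.065609 + (-3.276484)·1.6 = -1.176765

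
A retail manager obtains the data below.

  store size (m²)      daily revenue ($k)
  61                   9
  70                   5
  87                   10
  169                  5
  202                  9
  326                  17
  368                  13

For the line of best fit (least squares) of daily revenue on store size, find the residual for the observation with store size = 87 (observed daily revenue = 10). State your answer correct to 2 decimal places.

2.68

n = 7, Σx = 1283, Σy = 68, Σxy = 14758, Σx² = 327255
Sxx = Σx² − (Σx)²/n = 327255 − 235155.571429 = 92099.428571
Sxy = Σxy − (Σx)(Σy)/n = 14758 − 12463.428571 = 2294.571429
b = Sxy/Sxx = 2294.571429/92099.428571 = 0.024914
a = ȳ − b·x̄ = 9.714286 − 0.024914·183.285714 = 5.147893
ŷ(87) = 5.147893 + 0.024914·87 = 7.315417
residual = y − ŷ = 10 − 7.315417 = 2.684583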